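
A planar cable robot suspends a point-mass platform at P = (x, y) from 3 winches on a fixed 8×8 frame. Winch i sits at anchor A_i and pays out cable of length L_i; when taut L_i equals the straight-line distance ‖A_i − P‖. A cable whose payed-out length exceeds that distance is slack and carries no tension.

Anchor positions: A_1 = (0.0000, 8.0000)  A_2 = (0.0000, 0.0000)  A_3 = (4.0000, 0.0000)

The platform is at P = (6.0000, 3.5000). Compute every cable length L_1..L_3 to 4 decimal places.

(7.5000, 6.9462, 4.0311)

cable 1: Δx=-6.0000, Δy=4.5000; L_1 = √(Δx²+Δy²) = 7.5000
cable 2: Δx=-6.0000, Δy=-3.5000; L_2 = √(Δx²+Δy²) = 6.9462
cable 3: Δx=-2.0000, Δy=-3.5000; L_3 = √(Δx²+Δy²) = 4.0311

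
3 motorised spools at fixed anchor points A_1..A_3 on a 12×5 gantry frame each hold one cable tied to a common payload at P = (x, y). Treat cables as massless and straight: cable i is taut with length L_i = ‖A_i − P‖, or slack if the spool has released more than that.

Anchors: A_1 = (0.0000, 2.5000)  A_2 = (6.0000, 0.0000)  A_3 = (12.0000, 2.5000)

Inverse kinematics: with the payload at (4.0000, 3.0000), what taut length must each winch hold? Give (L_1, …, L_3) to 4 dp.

L_1 = √((0.0000−4.0000)² + (2.5000−3.0000)²) = 4.0311
L_2 = √((6.0000−4.0000)² + (0.0000−3.0000)²) = 3.6056
L_3 = √((12.0000−4.0000)² + (2.5000−3.0000)²) = 8.0156

(4.0311, 3.6056, 8.0156)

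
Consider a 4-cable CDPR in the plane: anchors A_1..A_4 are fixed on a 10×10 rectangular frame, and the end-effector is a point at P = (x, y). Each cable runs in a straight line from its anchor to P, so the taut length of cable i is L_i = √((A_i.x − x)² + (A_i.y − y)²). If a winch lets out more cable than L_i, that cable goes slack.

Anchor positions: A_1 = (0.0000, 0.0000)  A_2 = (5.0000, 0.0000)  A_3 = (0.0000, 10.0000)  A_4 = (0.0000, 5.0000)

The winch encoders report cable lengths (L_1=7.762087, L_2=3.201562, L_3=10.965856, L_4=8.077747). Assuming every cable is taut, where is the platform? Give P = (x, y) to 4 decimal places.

circle eqns → linear via eq_j − eq_1; set q_j = A_j·A_j − L_j²
q_1 = 0.0000+0.0000−60.2500 = -60.2500
-10.0000·x + 0.0000·y = q_1−q_2 = -75.0000
0.0000·x − 20.0000·y = q_1−q_3 = -40.0000
0.0000·x − 10.0000·y = q_1−q_4 = -20.0000
solve first two rows → x=7.5000, y=2.0000
check cable 4: ‖A_4−P‖² = 65.2500 ≈ L_4² = 65.2500 ✓

(7.5000, 2.0000)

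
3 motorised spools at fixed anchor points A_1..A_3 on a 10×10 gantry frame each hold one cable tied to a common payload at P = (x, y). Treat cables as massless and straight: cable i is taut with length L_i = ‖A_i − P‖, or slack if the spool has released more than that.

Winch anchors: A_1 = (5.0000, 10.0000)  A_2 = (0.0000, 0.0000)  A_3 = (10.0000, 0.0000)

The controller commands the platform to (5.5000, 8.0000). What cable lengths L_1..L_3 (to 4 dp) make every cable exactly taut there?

(2.0616, 9.7082, 9.1788)

L_1 = √((5.0000−5.5000)² + (10.0000−8.0000)²) = 2.0616
L_2 = √((0.0000−5.5000)² + (0.0000−8.0000)²) = 9.7082
L_3 = √((10.0000−5.5000)² + (0.0000−8.0000)²) = 9.1788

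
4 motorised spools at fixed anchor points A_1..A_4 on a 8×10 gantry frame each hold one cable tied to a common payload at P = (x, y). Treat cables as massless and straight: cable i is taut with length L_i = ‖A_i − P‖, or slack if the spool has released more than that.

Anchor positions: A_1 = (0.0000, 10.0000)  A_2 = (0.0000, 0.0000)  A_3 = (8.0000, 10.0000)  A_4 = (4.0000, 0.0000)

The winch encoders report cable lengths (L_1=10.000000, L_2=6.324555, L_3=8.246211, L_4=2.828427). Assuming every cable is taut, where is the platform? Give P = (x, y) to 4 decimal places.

(6.0000, 2.0000)

expand ‖A_i−P‖²=L_i² and subtract eq 1 (q_i ≔ ‖A_i‖²−L_i²)
q_1 = 0.0000+100.0000−100.0000 = 0.0000
eq1−eq2 → [0.0000  20.0000]·P = 40.0000
eq1−eq3 → [-16.0000  0.0000]·P = -96.0000
eq1−eq4 → [-8.0000  20.0000]·P = -8.0000
2×2 solve → P = (6.0000, 2.0000)
check cable 4: ‖A_4−P‖² = 8.0000 ≈ L_4² = 8.0000 ✓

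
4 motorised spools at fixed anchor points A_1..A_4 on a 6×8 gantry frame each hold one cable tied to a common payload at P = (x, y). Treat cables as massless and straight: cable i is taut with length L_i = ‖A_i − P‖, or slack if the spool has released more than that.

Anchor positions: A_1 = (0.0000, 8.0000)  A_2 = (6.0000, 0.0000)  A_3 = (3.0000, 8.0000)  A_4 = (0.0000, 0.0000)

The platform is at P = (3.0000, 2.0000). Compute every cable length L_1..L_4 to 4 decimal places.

L_1 = √((0.0000−3.0000)² + (8.0000−2.0000)²) = 6.7082
L_2 = √((6.0000−3.0000)² + (0.0000−2.0000)²) = 3.6056
L_3 = √((3.0000−3.0000)² + (8.0000−2.0000)²) = 6.0000
L_4 = √((0.0000−3.0000)² + (0.0000−2.0000)²) = 3.6056

(6.7082, 3.6056, 6.0000, 3.6056)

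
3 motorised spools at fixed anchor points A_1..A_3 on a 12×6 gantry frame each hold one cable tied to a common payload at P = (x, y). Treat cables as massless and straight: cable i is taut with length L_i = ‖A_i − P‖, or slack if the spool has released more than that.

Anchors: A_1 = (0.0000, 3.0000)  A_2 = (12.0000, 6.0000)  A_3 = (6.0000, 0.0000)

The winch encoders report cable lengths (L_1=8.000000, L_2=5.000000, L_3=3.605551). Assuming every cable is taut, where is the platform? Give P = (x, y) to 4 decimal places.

each cable: (A_i−P)·(A_i−P) = L_i²; let c_i = ‖A_i‖²−L_i²
c_1 = 0.0000+9.0000−64.0000 = -55.0000
row 1: -24.0000x − 6.0000y = -210.0000  (c_2=155.0000)
row 2: -12.0000x + 6.0000y = -78.0000  (c_3=23.0000)
Cramer on rows 1–2 → x = 8.0000, y = 3.0000

(8.0000, 3.0000)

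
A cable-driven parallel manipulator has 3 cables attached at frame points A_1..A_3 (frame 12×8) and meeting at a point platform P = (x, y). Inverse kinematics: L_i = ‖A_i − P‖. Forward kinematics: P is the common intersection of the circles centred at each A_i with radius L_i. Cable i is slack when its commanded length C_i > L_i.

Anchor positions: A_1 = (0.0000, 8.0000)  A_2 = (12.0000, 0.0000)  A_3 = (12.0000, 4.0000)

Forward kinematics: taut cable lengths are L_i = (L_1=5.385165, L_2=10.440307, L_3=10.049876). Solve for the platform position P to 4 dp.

expand ‖A_i−P‖²=L_i² and subtract eq 1 (k_i ≔ ‖A_i‖²−L_i²)
k_1 = 0.0000+64.0000−29.0000 = 35.0000
eq1−eq2 → [-24.0000  16.0000]·P = 0.0000
eq1−eq3 → [-24.0000  8.0000]·P = -24.0000
2×2 solve → P = (2.0000, 3.0000)

(2.0000, 3.0000)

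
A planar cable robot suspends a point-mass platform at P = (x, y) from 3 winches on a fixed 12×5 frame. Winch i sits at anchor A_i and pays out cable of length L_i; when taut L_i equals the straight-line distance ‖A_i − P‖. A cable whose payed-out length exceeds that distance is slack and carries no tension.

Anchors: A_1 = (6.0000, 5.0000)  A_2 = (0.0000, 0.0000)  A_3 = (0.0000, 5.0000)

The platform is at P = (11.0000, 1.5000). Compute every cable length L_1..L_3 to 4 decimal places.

cable 1: Δx=-5.0000, Δy=3.5000; L_1 = √(Δx²+Δy²) = 6.1033
cable 2: Δx=-11.0000, Δy=-1.5000; L_2 = √(Δx²+Δy²) = 11.1018
cable 3: Δx=-11.0000, Δy=3.5000; L_3 = √(Δx²+Δy²) = 11.5434

(6.1033, 11.1018, 11.5434)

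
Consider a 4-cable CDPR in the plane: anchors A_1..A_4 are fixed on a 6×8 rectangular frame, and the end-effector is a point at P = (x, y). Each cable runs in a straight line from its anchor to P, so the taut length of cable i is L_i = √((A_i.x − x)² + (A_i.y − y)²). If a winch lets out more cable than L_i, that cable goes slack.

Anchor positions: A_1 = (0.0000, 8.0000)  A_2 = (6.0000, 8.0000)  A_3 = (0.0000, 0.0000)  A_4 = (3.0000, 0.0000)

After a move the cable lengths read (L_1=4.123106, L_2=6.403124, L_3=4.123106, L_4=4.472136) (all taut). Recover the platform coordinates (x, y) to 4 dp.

(1.0000, 4.0000)

expand ‖A_i−P‖²=L_i² and subtract eq 1 (k_i ≔ ‖A_i‖²−L_i²)
k_1 = 0.0000+64.0000−17.0000 = 47.0000
eq1−eq2 → [-12.0000  0.0000]·P = -12.0000
eq1−eq3 → [0.0000  16.0000]·P = 64.0000
eq1−eq4 → [-6.0000  16.0000]·P = 58.0000
2×2 solve → P = (1.0000, 4.0000)
check cable 4: ‖A_4−P‖² = 20.0000 ≈ L_4² = 20.0000 ✓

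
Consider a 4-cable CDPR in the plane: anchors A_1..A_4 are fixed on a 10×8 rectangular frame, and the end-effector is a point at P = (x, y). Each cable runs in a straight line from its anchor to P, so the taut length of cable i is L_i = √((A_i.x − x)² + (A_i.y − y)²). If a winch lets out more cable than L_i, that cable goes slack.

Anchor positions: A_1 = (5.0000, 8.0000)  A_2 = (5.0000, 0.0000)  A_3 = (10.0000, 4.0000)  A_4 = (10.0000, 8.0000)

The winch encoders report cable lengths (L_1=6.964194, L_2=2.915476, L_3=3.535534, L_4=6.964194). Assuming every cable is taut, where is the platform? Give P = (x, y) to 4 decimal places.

(7.5000, 1.5000)

each cable: (A_i−P)·(A_i−P) = L_i²; let q_i = ‖A_i‖²−L_i²
q_1 = 25.0000+64.0000−48.5000 = 40.5000
row 1: 0.0000x + 16.0000y = 24.0000  (q_2=16.5000)
row 2: -10.0000x + 8.0000y = -63.0000  (q_3=103.5000)
row 3: -10.0000x + 0.0000y = -75.0000  (q_4=115.5000)
Cramer on rows 1–2 → x = 7.5000, y = 1.5000
check cable 4: ‖A_4−P‖² = 48.5000 ≈ L_4² = 48.5000 ✓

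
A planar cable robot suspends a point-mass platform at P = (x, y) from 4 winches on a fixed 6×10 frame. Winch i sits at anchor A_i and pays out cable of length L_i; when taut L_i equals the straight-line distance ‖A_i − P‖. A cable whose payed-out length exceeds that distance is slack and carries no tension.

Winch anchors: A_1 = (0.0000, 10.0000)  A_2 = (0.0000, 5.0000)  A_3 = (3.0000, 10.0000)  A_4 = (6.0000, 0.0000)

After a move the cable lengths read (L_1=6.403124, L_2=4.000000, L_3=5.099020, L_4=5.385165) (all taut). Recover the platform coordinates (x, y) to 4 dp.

circle eqns → linear via eq_j − eq_1; set q_j = A_j·A_j − L_j²
q_1 = 0.0000+100.0000−41.0000 = 59.0000
0.0000·x + 10.0000·y = q_1−q_2 = 50.0000
-6.0000·x + 0.0000·y = q_1−q_3 = -24.0000
-12.0000·x + 20.0000·y = q_1−q_4 = 52.0000
solve first two rows → x=4.0000, y=5.0000
check cable 4: ‖A_4−P‖² = 29.0000 ≈ L_4² = 29.0000 ✓

(4.0000, 5.0000)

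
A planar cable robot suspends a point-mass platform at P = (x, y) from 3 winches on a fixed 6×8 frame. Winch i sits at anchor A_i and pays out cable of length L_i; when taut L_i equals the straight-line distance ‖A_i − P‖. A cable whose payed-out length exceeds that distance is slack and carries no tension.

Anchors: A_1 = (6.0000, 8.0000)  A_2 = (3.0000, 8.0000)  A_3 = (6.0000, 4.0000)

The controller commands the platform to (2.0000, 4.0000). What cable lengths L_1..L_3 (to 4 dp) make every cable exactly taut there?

(5.6569, 4.1231, 4.0000)

L_1: Δ = A_1−P = (4.0000, 4.0000) → ‖Δ‖ = √32.0000 = 5.6569
L_2: Δ = A_2−P = (1.0000, 4.0000) → ‖Δ‖ = √17.0000 = 4.1231
L_3: Δ = A_3−P = (4.0000, 0.0000) → ‖Δ‖ = √16.0000 = 4.0000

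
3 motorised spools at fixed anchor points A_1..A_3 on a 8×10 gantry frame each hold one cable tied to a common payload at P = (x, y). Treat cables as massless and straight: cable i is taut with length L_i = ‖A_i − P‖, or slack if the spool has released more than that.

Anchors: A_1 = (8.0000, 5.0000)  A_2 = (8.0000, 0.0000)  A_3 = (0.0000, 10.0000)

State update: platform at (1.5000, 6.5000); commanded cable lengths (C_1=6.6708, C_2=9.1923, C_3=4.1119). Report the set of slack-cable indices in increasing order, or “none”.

3

i=1: geometric 6.6708 vs commanded 6.6708 ⇒ taut
i=2: geometric 9.1924 vs commanded 9.1923 ⇒ taut
i=3: geometric 3.8079 vs commanded 4.1119 ⇒ slack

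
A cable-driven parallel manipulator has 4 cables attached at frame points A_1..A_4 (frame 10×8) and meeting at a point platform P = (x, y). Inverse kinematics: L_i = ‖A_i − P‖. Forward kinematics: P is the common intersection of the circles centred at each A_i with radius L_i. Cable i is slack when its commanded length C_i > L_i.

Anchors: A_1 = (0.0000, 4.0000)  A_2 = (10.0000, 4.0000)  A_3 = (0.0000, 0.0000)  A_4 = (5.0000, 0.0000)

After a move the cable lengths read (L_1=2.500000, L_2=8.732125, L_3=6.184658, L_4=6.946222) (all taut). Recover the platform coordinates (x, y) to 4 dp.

each cable: (A_i−P)·(A_i−P) = L_i²; let q_i = ‖A_i‖²−L_i²
q_1 = 0.0000+16.0000−6.2500 = 9.7500
row 1: -20.0000x + 0.0000y = -30.0000  (q_2=39.7500)
row 2: 0.0000x + 8.0000y = 48.0000  (q_3=-38.2500)
row 3: -10.0000x + 8.0000y = 33.0000  (q_4=-23.2500)
Cramer on rows 1–2 → x = 1.5000, y = 6.0000
check cable 4: ‖A_4−P‖² = 48.2500 ≈ L_4² = 48.2500 ✓

(1.5000, 6.0000)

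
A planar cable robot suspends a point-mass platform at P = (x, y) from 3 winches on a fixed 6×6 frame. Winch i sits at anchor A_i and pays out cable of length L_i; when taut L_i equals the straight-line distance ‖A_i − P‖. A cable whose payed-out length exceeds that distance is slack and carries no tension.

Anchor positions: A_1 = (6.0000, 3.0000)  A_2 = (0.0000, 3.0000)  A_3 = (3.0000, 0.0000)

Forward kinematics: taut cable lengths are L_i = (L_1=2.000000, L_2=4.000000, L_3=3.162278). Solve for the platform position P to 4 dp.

(4.0000, 3.0000)

each cable: (A_i−P)·(A_i−P) = L_i²; let k_i = ‖A_i‖²−L_i²
k_1 = 36.0000+9.0000−4.0000 = 41.0000
row 1: 12.0000x + 0.0000y = 48.0000  (k_2=-7.0000)
row 2: 6.0000x + 6.0000y = 42.0000  (k_3=-1.0000)
Cramer on rows 1–2 → x = 4.0000, y = 3.0000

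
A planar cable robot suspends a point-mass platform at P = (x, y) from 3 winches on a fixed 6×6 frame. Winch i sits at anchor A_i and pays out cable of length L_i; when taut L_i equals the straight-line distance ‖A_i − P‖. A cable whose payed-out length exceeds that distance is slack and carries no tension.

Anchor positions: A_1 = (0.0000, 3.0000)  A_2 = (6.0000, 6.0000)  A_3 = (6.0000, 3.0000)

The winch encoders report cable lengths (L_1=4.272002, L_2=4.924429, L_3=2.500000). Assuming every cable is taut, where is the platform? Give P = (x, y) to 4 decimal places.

(4.0000, 1.5000)

expand ‖A_i−P‖²=L_i² and subtract eq 1 (k_i ≔ ‖A_i‖²−L_i²)
k_1 = 0.0000+9.0000−18.2500 = -9.2500
eq1−eq2 → [-12.0000  -6.0000]·P = -57.0000
eq1−eq3 → [-12.0000  0.0000]·P = -48.0000
2×2 solve → P = (4.0000, 1.5000)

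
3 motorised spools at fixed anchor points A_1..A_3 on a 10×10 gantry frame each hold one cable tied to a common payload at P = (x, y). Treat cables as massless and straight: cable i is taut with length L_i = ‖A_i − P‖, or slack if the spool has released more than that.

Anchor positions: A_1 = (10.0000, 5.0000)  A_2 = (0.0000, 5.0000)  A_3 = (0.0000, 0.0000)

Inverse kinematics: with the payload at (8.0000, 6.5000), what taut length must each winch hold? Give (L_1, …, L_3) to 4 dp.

(2.5000, 8.1394, 10.3078)

L_1: Δ = A_1−P = (2.0000, -1.5000) → ‖Δ‖ = √6.2500 = 2.5000
L_2: Δ = A_2−P = (-8.0000, -1.5000) → ‖Δ‖ = √66.2500 = 8.1394
L_3: Δ = A_3−P = (-8.0000, -6.5000) → ‖Δ‖ = √106.2500 = 10.3078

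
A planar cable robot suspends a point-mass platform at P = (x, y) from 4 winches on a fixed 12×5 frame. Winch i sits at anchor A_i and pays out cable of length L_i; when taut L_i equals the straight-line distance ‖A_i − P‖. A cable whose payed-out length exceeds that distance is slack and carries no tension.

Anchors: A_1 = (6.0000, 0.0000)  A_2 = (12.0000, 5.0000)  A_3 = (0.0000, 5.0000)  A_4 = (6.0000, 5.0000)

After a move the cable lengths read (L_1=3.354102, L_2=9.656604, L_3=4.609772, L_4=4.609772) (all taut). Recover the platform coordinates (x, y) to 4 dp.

circle eqns → linear via eq_j − eq_1; set c_j = A_j·A_j − L_j²
c_1 = 36.0000+0.0000−11.2500 = 24.7500
-12.0000·x − 10.0000·y = c_1−c_2 = -51.0000
12.0000·x − 10.0000·y = c_1−c_3 = 21.0000
0.0000·x − 10.0000·y = c_1−c_4 = -15.0000
solve first two rows → x=3.0000, y=1.5000
check cable 4: ‖A_4−P‖² = 21.2500 ≈ L_4² = 21.2500 ✓

(3.0000, 1.5000)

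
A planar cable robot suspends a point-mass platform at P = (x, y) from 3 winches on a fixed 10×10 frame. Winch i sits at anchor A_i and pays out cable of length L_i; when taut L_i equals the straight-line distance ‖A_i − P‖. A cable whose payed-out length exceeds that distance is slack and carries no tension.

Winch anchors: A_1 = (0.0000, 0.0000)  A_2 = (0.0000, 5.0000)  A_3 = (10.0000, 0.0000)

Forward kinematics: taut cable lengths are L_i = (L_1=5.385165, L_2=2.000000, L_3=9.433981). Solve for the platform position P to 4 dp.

(2.0000, 5.0000)

circle eqns → linear via eq_j − eq_1; set k_j = A_j·A_j − L_j²
k_1 = 0.0000+0.0000−29.0000 = -29.0000
0.0000·x − 10.0000·y = k_1−k_2 = -50.0000
-20.0000·x + 0.0000·y = k_1−k_3 = -40.0000
solve first two rows → x=2.0000, y=5.0000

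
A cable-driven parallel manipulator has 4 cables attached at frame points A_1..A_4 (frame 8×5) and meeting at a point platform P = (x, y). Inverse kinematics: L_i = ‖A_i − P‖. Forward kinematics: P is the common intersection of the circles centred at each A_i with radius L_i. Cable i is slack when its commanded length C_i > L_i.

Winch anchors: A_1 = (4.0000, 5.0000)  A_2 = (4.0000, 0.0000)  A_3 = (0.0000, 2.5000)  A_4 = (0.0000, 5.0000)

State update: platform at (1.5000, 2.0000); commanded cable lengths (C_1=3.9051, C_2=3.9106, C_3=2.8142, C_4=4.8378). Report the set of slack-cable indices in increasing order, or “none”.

cable 1: L_1 = ‖A_1−P‖ = 3.9051;  C_1 = 3.9051 → taut
cable 2: L_2 = ‖A_2−P‖ = 3.2016;  C_2 = 3.9106 → slack
cable 3: L_3 = ‖A_3−P‖ = 1.5811;  C_3 = 2.8142 → slack
cable 4: L_4 = ‖A_4−P‖ = 3.3541;  C_4 = 4.8378 → slack

2, 3, 4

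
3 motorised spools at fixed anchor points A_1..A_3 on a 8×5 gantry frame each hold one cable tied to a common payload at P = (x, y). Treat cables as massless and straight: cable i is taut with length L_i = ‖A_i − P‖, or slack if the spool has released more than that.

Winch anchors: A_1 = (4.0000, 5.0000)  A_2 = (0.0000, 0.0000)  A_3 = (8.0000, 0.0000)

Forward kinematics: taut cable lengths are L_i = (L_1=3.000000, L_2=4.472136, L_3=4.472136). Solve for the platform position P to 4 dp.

(4.0000, 2.0000)

circle eqns → linear via eq_j − eq_1; set q_j = A_j·A_j − L_j²
q_1 = 16.0000+25.0000−9.0000 = 32.0000
8.0000·x + 10.0000·y = q_1−q_2 = 52.0000
-8.0000·x + 10.0000·y = q_1−q_3 = -12.0000
solve first two rows → x=4.0000, y=2.0000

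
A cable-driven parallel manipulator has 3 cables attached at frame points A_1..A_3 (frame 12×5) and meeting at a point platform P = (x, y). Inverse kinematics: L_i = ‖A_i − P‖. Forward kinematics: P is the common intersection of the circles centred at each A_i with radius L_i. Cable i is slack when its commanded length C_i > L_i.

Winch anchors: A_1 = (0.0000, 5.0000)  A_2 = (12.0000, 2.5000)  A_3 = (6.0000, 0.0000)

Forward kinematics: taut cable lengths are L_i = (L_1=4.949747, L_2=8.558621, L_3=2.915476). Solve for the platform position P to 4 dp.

expand ‖A_i−P‖²=L_i² and subtract eq 1 (k_i ≔ ‖A_i‖²−L_i²)
k_1 = 0.0000+25.0000−24.5000 = 0.5000
eq1−eq2 → [-24.0000  5.0000]·P = -76.5000
eq1−eq3 → [-12.0000  10.0000]·P = -27.0000
2×2 solve → P = (3.5000, 1.5000)

(3.5000, 1.5000)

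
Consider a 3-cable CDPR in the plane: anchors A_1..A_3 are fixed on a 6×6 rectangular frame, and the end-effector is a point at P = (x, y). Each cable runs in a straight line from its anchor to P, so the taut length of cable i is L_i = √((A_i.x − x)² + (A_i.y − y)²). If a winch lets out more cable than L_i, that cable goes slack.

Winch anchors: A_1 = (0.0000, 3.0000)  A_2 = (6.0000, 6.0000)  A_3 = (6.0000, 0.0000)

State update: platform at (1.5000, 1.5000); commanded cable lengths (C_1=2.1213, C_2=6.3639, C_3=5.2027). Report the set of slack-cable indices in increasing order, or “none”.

3

i=1: geometric 2.1213 vs commanded 2.1213 ⇒ taut
i=2: geometric 6.3640 vs commanded 6.3639 ⇒ taut
i=3: geometric 4.7434 vs commanded 5.2027 ⇒ slack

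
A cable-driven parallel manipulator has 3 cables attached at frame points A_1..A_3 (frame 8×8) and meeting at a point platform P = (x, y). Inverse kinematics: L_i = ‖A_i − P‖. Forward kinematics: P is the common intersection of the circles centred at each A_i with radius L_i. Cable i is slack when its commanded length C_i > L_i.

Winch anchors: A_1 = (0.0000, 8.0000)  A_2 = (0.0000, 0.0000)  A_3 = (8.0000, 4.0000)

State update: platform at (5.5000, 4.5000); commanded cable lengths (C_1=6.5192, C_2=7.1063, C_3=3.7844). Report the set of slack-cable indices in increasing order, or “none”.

3

cable 1: L_1 = ‖A_1−P‖ = 6.5192;  C_1 = 6.5192 → taut
cable 2: L_2 = ‖A_2−P‖ = 7.1063;  C_2 = 7.1063 → taut
cable 3: L_3 = ‖A_3−P‖ = 2.5495;  C_3 = 3.7844 → slack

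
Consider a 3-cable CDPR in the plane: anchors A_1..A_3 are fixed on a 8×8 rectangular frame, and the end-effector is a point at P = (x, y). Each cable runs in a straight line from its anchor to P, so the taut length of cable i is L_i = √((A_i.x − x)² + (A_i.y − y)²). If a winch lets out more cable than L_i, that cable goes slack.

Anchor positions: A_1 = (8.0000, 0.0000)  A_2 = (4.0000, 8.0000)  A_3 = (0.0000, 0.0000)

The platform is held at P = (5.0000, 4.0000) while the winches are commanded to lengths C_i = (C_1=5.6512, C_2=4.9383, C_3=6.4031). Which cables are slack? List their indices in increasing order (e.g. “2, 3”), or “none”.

1, 2

cable 1: √((3.0000)²+(-4.0000)²)=5.0000, C_1=5.6512: slack
cable 2: √((-1.0000)²+(4.0000)²)=4.1231, C_2=4.9383: slack
cable 3: √((-5.0000)²+(-4.0000)²)=6.4031, C_3=6.4031: taut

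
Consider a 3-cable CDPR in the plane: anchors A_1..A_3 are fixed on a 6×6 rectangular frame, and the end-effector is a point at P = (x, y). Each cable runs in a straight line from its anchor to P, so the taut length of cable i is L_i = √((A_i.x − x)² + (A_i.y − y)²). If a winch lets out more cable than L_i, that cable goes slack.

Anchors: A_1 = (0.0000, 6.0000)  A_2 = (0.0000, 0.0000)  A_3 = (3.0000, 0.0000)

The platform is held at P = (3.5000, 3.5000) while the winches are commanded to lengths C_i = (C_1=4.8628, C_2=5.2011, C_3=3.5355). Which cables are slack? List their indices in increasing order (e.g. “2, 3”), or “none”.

1, 2

cable 1: L_1 = ‖A_1−P‖ = 4.3012;  C_1 = 4.8628 → slack
cable 2: L_2 = ‖A_2−P‖ = 4.9497;  C_2 = 5.2011 → slack
cable 3: L_3 = ‖A_3−P‖ = 3.5355;  C_3 = 3.5355 → taut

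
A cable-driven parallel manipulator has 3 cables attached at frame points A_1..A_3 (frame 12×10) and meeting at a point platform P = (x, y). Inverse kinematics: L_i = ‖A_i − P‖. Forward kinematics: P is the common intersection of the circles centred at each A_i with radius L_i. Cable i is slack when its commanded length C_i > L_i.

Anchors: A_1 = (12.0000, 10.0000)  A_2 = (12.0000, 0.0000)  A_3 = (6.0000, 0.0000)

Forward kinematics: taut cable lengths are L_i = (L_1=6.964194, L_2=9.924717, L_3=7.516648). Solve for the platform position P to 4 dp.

circle eqns → linear via eq_j − eq_1; set k_j = A_j·A_j − L_j²
k_1 = 144.0000+100.0000−48.5000 = 195.5000
0.0000·x + 20.0000·y = k_1−k_2 = 150.0000
12.0000·x + 20.0000·y = k_1−k_3 = 216.0000
solve first two rows → x=5.5000, y=7.5000

(5.5000, 7.5000)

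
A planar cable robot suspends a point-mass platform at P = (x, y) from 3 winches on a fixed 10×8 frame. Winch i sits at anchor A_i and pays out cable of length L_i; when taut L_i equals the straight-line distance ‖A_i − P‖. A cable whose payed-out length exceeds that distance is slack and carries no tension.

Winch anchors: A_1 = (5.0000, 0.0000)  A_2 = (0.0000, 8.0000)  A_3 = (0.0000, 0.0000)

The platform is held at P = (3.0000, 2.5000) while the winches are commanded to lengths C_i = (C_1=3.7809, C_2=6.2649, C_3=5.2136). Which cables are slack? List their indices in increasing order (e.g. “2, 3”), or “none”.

cable 1: √((2.0000)²+(-2.5000)²)=3.2016, C_1=3.7809: slack
cable 2: √((-3.0000)²+(5.5000)²)=6.2650, C_2=6.2649: taut
cable 3: √((-3.0000)²+(-2.5000)²)=3.9051, C_3=5.2136: slack

1, 3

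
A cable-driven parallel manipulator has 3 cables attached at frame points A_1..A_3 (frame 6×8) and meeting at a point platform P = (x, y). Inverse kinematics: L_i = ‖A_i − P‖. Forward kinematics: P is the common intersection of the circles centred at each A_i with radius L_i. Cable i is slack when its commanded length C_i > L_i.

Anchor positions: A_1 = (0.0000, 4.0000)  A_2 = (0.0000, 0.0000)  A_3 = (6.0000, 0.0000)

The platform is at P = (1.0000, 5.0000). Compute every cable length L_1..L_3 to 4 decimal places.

(1.4142, 5.0990, 7.0711)

L_1: Δ = A_1−P = (-1.0000, -1.0000) → ‖Δ‖ = √2.0000 = 1.4142
L_2: Δ = A_2−P = (-1.0000, -5.0000) → ‖Δ‖ = √26.0000 = 5.0990
L_3: Δ = A_3−P = (5.0000, -5.0000) → ‖Δ‖ = √50.0000 = 7.0711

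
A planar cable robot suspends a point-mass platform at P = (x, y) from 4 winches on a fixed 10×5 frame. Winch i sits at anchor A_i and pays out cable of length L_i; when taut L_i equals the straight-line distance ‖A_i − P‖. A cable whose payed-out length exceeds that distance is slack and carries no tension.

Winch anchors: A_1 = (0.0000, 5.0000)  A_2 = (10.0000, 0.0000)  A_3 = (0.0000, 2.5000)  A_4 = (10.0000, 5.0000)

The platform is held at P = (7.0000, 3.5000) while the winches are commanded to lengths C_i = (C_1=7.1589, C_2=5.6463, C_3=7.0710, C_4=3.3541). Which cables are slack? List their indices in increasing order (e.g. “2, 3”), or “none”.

cable 1: L_1 = ‖A_1−P‖ = 7.1589;  C_1 = 7.1589 → taut
cable 2: L_2 = ‖A_2−P‖ = 4.6098;  C_2 = 5.6463 → slack
cable 3: L_3 = ‖A_3−P‖ = 7.0711;  C_3 = 7.0710 → taut
cable 4: L_4 = ‖A_4−P‖ = 3.3541;  C_4 = 3.3541 → taut

2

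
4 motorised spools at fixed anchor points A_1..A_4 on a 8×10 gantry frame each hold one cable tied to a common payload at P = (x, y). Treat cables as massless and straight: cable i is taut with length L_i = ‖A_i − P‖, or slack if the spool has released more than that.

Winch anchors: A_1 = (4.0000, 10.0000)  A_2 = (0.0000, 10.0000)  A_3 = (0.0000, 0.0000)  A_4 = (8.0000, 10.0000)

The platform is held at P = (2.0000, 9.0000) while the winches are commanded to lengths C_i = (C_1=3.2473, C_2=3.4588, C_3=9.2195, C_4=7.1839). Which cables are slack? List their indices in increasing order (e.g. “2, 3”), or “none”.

i=1: geometric 2.2361 vs commanded 3.2473 ⇒ slack
i=2: geometric 2.2361 vs commanded 3.4588 ⇒ slack
i=3: geometric 9.2195 vs commanded 9.2195 ⇒ taut
i=4: geometric 6.0828 vs commanded 7.1839 ⇒ slack

1, 2, 4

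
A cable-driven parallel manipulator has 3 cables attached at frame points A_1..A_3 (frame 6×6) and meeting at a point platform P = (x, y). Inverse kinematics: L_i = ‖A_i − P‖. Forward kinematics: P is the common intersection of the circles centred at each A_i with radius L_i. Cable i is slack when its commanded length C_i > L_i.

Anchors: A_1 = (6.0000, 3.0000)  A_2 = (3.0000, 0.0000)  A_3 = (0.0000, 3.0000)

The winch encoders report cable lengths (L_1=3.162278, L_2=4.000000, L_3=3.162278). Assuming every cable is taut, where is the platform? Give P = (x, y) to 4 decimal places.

(3.0000, 4.0000)

each cable: (A_i−P)·(A_i−P) = L_i²; let c_i = ‖A_i‖²−L_i²
c_1 = 36.0000+9.0000−10.0000 = 35.0000
row 1: 6.0000x + 6.0000y = 42.0000  (c_2=-7.0000)
row 2: 12.0000x + 0.0000y = 36.0000  (c_3=-1.0000)
Cramer on rows 1–2 → x = 3.0000, y = 4.0000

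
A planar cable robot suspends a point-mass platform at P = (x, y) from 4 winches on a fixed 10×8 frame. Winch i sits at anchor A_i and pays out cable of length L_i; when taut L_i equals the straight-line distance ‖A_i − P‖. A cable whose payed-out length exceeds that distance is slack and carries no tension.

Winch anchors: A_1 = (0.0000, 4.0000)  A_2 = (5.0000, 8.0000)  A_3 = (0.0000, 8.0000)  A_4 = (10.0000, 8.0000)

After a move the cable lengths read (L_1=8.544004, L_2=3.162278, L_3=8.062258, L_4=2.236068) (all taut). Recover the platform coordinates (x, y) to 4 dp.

each cable: (A_i−P)·(A_i−P) = L_i²; let q_i = ‖A_i‖²−L_i²
q_1 = 0.0000+16.0000−73.0000 = -57.0000
row 1: -10.0000x − 8.0000y = -136.0000  (q_2=79.0000)
row 2: 0.0000x − 8.0000y = -56.0000  (q_3=-1.0000)
row 3: -20.0000x − 8.0000y = -216.0000  (q_4=159.0000)
Cramer on rows 1–2 → x = 8.0000, y = 7.0000
check cable 4: ‖A_4−P‖² = 5.0000 ≈ L_4² = 5.0000 ✓

(8.0000, 7.0000)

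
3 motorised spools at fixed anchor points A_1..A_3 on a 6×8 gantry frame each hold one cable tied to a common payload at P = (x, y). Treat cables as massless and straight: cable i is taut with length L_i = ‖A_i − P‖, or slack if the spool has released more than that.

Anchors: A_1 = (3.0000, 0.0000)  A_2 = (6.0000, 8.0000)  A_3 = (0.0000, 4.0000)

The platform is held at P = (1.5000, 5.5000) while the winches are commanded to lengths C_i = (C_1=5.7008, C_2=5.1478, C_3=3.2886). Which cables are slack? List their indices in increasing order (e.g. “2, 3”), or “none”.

3

cable 1: √((1.5000)²+(-5.5000)²)=5.7009, C_1=5.7008: taut
cable 2: √((4.5000)²+(2.5000)²)=5.1478, C_2=5.1478: taut
cable 3: √((-1.5000)²+(-1.5000)²)=2.1213, C_3=3.2886: slack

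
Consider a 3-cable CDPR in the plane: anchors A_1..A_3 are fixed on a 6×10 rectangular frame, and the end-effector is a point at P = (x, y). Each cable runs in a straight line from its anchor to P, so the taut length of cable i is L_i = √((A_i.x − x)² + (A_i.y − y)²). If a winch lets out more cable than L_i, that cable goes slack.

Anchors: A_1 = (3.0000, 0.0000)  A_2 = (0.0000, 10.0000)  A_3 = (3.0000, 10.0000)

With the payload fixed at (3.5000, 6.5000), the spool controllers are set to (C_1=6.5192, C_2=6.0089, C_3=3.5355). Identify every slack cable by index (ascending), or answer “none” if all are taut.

cable 1: L_1 = ‖A_1−P‖ = 6.5192;  C_1 = 6.5192 → taut
cable 2: L_2 = ‖A_2−P‖ = 4.9497;  C_2 = 6.0089 → slack
cable 3: L_3 = ‖A_3−P‖ = 3.5355;  C_3 = 3.5355 → taut

2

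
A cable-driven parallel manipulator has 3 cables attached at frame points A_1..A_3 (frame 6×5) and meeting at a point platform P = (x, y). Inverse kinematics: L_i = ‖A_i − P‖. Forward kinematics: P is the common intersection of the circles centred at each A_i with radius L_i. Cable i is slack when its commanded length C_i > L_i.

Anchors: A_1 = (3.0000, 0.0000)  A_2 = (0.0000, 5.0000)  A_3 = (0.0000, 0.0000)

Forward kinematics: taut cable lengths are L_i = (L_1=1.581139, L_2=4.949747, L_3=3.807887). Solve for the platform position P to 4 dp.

(3.5000, 1.5000)

circle eqns → linear via eq_j − eq_1; set k_j = A_j·A_j − L_j²
k_1 = 9.0000+0.0000−2.5000 = 6.5000
6.0000·x − 10.0000·y = k_1−k_2 = 6.0000
6.0000·x + 0.0000·y = k_1−k_3 = 21.0000
solve first two rows → x=3.5000, y=1.5000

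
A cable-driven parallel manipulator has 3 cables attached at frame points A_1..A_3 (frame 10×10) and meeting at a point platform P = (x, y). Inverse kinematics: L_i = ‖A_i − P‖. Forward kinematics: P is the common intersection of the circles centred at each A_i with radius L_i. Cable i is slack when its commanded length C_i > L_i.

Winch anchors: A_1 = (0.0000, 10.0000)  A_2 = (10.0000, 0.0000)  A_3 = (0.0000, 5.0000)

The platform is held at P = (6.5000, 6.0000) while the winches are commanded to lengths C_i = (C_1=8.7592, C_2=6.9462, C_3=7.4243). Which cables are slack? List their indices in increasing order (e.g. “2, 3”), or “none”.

cable 1: √((-6.5000)²+(4.0000)²)=7.6322, C_1=8.7592: slack
cable 2: √((3.5000)²+(-6.0000)²)=6.9462, C_2=6.9462: taut
cable 3: √((-6.5000)²+(-1.0000)²)=6.5765, C_3=7.4243: slack

1, 3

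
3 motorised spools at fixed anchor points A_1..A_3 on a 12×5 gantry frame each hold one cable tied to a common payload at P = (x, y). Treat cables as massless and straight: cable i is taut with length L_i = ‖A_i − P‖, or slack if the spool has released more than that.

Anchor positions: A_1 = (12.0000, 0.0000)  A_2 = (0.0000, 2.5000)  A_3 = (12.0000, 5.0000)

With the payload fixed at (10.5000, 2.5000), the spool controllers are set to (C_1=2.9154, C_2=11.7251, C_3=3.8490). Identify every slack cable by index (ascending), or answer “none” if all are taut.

2, 3

cable 1: L_1 = ‖A_1−P‖ = 2.9155;  C_1 = 2.9154 → taut
cable 2: L_2 = ‖A_2−P‖ = 10.5000;  C_2 = 11.7251 → slack
cable 3: L_3 = ‖A_3−P‖ = 2.9155;  C_3 = 3.8490 → slack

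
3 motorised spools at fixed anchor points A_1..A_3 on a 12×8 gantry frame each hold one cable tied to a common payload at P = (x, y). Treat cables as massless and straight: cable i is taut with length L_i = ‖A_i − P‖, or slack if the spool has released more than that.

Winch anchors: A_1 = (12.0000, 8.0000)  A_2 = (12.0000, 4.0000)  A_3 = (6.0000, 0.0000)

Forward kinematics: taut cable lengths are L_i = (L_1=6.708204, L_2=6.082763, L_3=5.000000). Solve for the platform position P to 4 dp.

(6.0000, 5.0000)

expand ‖A_i−P‖²=L_i² and subtract eq 1 (k_i ≔ ‖A_i‖²−L_i²)
k_1 = 144.0000+64.0000−45.0000 = 163.0000
eq1−eq2 → [0.0000  8.0000]·P = 40.0000
eq1−eq3 → [12.0000  16.0000]·P = 152.0000
2×2 solve → P = (6.0000, 5.0000)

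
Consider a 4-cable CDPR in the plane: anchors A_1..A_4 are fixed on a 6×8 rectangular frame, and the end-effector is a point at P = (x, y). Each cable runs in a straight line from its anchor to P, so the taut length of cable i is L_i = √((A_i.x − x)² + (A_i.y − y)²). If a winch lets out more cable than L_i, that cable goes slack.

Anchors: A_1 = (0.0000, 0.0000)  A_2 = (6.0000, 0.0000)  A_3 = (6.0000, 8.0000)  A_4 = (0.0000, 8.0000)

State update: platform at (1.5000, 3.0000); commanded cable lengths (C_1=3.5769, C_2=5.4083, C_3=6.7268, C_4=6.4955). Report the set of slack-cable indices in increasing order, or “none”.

1, 4

i=1: geometric 3.3541 vs commanded 3.5769 ⇒ slack
i=2: geometric 5.4083 vs commanded 5.4083 ⇒ taut
i=3: geometric 6.7268 vs commanded 6.7268 ⇒ taut
i=4: geometric 5.2202 vs commanded 6.4955 ⇒ slack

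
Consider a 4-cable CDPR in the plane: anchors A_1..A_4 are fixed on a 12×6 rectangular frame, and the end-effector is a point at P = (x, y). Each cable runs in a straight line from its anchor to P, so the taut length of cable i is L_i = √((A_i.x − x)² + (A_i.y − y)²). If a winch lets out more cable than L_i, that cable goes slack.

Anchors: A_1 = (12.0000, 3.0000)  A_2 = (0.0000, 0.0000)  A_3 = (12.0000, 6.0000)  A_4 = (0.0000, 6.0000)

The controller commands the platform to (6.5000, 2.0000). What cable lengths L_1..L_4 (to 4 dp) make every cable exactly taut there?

cable 1: Δx=5.5000, Δy=1.0000; L_1 = √(Δx²+Δy²) = 5.5902
cable 2: Δx=-6.5000, Δy=-2.0000; L_2 = √(Δx²+Δy²) = 6.8007
cable 3: Δx=5.5000, Δy=4.0000; L_3 = √(Δx²+Δy²) = 6.8007
cable 4: Δx=-6.5000, Δy=4.0000; L_4 = √(Δx²+Δy²) = 7.6322

(5.5902, 6.8007, 6.8007, 7.6322)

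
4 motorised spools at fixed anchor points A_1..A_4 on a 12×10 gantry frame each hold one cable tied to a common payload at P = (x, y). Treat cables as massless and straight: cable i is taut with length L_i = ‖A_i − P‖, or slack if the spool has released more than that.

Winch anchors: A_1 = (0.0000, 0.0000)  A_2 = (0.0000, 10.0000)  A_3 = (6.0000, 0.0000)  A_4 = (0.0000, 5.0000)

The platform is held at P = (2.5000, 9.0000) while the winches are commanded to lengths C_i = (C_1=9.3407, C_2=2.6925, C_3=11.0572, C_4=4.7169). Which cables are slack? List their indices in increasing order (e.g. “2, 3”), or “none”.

cable 1: √((-2.5000)²+(-9.0000)²)=9.3408, C_1=9.3407: taut
cable 2: √((-2.5000)²+(1.0000)²)=2.6926, C_2=2.6925: taut
cable 3: √((3.5000)²+(-9.0000)²)=9.6566, C_3=11.0572: slack
cable 4: √((-2.5000)²+(-4.0000)²)=4.7170, C_4=4.7169: taut

3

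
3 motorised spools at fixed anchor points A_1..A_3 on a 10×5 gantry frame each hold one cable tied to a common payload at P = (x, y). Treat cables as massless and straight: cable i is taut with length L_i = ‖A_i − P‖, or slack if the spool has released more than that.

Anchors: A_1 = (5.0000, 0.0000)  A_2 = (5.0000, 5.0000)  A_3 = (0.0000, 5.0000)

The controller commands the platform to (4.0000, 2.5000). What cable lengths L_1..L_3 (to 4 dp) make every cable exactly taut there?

(2.6926, 2.6926, 4.7170)

cable 1: Δx=1.0000, Δy=-2.5000; L_1 = √(Δx²+Δy²) = 2.6926
cable 2: Δx=1.0000, Δy=2.5000; L_2 = √(Δx²+Δy²) = 2.6926
cable 3: Δx=-4.0000, Δy=2.5000; L_3 = √(Δx²+Δy²) = 4.7170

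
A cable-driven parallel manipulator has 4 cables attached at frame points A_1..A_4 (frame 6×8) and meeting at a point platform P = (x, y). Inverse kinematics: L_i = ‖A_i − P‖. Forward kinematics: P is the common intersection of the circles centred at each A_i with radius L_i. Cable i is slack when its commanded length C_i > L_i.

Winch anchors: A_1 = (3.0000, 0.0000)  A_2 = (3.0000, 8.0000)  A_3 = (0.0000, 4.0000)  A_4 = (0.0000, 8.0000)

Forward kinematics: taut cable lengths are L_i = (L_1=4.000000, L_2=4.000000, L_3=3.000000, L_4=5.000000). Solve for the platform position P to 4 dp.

(3.0000, 4.0000)

circle eqns → linear via eq_j − eq_1; set k_j = A_j·A_j − L_j²
k_1 = 9.0000+0.0000−16.0000 = -7.0000
0.0000·x − 16.0000·y = k_1−k_2 = -64.0000
6.0000·x − 8.0000·y = k_1−k_3 = -14.0000
6.0000·x − 16.0000·y = k_1−k_4 = -46.0000
solve first two rows → x=3.0000, y=4.0000
check cable 4: ‖A_4−P‖² = 25.0000 ≈ L_4² = 25.0000 ✓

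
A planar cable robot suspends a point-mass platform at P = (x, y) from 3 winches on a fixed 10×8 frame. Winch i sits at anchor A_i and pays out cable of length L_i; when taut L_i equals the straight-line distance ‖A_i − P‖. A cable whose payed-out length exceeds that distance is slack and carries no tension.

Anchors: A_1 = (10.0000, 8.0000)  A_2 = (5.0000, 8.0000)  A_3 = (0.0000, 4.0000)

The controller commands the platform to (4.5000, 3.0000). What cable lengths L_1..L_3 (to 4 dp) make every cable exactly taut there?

(7.4330, 5.0249, 4.6098)

L_1 = √((10.0000−4.5000)² + (8.0000−3.0000)²) = 7.4330
L_2 = √((5.0000−4.5000)² + (8.0000−3.0000)²) = 5.0249
L_3 = √((0.0000−4.5000)² + (4.0000−3.0000)²) = 4.6098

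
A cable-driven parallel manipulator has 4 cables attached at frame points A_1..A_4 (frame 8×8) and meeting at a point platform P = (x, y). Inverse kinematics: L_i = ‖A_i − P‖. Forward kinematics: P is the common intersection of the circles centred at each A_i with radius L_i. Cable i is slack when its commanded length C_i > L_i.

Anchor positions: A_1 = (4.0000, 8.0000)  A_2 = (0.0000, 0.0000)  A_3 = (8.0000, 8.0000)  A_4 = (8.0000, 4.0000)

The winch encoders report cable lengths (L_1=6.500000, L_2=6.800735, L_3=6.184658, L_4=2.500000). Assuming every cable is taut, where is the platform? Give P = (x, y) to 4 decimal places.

(6.5000, 2.0000)

expand ‖A_i−P‖²=L_i² and subtract eq 1 (q_i ≔ ‖A_i‖²−L_i²)
q_1 = 16.0000+64.0000−42.2500 = 37.7500
eq1−eq2 → [8.0000  16.0000]·P = 84.0000
eq1−eq3 → [-8.0000  0.0000]·P = -52.0000
eq1−eq4 → [-8.0000  8.0000]·P = -36.0000
2×2 solve → P = (6.5000, 2.0000)
check cable 4: ‖A_4−P‖² = 6.2500 ≈ L_4² = 6.2500 ✓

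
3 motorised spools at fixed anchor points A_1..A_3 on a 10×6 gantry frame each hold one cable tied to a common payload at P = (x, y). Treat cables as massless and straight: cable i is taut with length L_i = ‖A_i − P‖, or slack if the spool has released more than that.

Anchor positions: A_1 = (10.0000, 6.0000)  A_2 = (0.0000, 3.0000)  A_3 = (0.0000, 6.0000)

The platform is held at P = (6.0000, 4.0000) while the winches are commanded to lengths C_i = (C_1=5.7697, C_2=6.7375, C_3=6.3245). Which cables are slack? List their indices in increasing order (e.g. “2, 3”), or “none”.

i=1: geometric 4.4721 vs commanded 5.7697 ⇒ slack
i=2: geometric 6.0828 vs commanded 6.7375 ⇒ slack
i=3: geometric 6.3246 vs commanded 6.3245 ⇒ taut

1, 2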